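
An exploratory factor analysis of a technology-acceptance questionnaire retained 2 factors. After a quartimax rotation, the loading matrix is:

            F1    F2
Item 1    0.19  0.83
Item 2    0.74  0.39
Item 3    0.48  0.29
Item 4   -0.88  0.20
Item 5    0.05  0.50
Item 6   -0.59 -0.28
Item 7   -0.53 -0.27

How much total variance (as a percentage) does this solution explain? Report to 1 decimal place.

Communalities: 0.7250, 0.6997, 0.3145, 0.8144, 0.2525, 0.4265, 0.3538; Σh² = 3.5864.
Total variance with 7 standardized items is 7, so the solution explains 3.5864/7 = 0.5123 = 51.23%.

51.2%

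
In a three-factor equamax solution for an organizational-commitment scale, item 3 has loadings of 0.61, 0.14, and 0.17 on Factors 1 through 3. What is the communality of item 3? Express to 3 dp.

0.421

h² = 0.61² + 0.14² + 0.17² = 0.3721 + 0.0196 + 0.0289 = 0.4206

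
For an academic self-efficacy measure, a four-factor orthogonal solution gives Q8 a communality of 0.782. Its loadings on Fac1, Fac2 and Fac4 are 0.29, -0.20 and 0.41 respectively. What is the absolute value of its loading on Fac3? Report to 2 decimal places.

0.70

Under orthogonal rotation h² = Σλ², so λ_Fac3² = h² − (0.2922) = 0.782 − 0.2922 = 0.4898.
|λ| = √0.4898 = 0.6999.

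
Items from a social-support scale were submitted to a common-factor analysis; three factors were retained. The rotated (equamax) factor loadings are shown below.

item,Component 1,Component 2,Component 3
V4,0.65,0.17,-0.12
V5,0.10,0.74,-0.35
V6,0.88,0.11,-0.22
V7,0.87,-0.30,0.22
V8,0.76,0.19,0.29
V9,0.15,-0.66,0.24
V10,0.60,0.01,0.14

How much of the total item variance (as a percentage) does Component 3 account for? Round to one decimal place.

SS loadings for Component 3 = (-0.12)² + (-0.35)² + (-0.22)² + 0.22² + 0.29² + 0.24² + 0.14² = 0.3950
With 7 standardized items, total variance = 7. Proportion = 0.3950/7 = 0.0564 → 5.64%.

5.6%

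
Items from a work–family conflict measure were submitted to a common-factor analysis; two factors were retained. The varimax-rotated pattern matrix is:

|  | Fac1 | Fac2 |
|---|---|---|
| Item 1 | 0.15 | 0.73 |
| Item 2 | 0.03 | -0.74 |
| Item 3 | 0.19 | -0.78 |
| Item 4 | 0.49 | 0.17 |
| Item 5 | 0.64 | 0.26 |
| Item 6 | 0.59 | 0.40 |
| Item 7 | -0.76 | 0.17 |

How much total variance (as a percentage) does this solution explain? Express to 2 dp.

51.56%

Communalities: 0.5554, 0.5485, 0.6445, 0.2690, 0.4772, 0.5081, 0.6065; Σh² = 3.6092.
Total variance with 7 standardized items is 7, so the solution explains 3.6092/7 = 0.5156 = 51.56%.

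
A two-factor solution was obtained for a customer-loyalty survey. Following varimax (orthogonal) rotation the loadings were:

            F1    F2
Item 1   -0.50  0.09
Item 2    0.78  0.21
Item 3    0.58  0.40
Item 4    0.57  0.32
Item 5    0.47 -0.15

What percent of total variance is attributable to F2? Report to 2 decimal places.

SS loadings for F2 = 0.09² + 0.21² + 0.40² + 0.32² + (-0.15)² = 0.3371
With 5 standardized items, total variance = 5. Proportion = 0.3371/5 = 0.0674 → 6.74%.

6.74%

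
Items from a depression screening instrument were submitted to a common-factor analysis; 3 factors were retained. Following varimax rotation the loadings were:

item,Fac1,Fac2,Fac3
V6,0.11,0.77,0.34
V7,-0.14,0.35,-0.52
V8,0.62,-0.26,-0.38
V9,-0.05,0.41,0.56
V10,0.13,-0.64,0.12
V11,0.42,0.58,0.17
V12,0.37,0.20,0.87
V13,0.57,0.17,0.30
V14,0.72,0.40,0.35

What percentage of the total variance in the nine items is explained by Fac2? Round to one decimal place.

21.4%

SS loadings for Fac2 = 0.77² + 0.35² + (-0.26)² + 0.41² + (-0.64)² + 0.58² + 0.20² + 0.17² + 0.40² = 1.9260
With 9 standardized items, total variance = 9. Proportion = 1.9260/9 = 0.2140 → 21.40%.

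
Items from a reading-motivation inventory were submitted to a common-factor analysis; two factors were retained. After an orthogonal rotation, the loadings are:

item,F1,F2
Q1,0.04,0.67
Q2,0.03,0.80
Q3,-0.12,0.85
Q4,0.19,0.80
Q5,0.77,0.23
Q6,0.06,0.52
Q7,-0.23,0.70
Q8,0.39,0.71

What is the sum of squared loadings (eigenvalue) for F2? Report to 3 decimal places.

SS loadings for F2 = 0.67² + 0.80² + 0.85² + 0.80² + 0.23² + 0.52² + 0.70² + 0.71² = 0.4489 + 0.6400 + 0.7225 + 0.6400 + 0.0529 + 0.2704 + 0.4900 + 0.5041 = 3.7688

3.769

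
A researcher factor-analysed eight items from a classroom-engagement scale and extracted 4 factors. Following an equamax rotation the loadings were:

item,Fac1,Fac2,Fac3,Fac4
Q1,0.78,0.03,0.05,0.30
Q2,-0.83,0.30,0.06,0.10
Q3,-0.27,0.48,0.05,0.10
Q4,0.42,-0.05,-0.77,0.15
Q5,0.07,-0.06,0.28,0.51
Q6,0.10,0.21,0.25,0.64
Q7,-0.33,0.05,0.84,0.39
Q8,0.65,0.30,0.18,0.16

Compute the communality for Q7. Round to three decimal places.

0.969

h² = (-0.33)² + 0.05² + 0.84² + 0.39² = 0.1089 + 0.0025 + 0.7056 + 0.1521 = 0.9691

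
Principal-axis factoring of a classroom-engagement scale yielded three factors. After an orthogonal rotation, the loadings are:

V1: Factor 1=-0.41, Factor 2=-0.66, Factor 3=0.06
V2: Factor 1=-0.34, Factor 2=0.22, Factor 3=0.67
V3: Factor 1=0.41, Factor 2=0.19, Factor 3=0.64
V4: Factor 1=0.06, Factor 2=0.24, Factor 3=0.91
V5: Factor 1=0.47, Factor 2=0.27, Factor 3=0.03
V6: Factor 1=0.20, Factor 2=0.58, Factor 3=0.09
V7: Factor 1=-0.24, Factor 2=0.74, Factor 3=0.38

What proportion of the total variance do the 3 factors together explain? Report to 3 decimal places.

0.593

SS loadings by factor: 0.7739, 1.5346, 1.8436; total = 4.1521.
Total variance with 7 standardized items is 7, so the solution explains 4.1521/7 = 0.5932.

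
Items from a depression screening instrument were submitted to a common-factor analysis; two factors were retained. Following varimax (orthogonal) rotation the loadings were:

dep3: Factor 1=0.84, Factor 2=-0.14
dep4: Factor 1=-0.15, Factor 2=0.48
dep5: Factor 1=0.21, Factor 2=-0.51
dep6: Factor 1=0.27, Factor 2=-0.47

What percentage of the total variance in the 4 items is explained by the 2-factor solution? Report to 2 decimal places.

39.40%

Communalities: 0.7252, 0.2529, 0.3042, 0.2938; Σh² = 1.5761.
Total variance with 4 standardized items is 4, so the solution explains 1.5761/4 = 0.3940 = 39.40%.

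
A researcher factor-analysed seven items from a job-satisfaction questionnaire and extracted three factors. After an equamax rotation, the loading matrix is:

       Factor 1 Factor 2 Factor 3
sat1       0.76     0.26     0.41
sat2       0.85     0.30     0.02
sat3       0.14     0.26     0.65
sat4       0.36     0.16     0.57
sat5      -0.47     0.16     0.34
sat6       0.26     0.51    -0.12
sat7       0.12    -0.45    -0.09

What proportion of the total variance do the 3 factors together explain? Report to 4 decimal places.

SS loadings by factor: 1.7522, 0.7390, 1.0540; total = 3.5452.
Total variance with 7 standardized items is 7, so the solution explains 3.5452/7 = 0.5065.

0.5065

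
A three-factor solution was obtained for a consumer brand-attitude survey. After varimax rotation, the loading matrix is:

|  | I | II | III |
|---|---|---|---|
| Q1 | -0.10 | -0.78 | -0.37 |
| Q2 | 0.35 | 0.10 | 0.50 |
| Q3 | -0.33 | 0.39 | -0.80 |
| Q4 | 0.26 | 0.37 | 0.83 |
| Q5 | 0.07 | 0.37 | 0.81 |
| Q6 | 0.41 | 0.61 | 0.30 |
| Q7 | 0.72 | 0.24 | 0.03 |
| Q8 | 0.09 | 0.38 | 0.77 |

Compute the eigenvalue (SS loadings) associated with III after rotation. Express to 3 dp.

3.056

SS loadings for III = (-0.37)² + 0.50² + (-0.80)² + 0.83² + 0.81² + 0.30² + 0.03² + 0.77² = 0.1369 + 0.2500 + 0.6400 + 0.6889 + 0.6561 + 0.0900 + 0.0009 + 0.5929 = 3.0557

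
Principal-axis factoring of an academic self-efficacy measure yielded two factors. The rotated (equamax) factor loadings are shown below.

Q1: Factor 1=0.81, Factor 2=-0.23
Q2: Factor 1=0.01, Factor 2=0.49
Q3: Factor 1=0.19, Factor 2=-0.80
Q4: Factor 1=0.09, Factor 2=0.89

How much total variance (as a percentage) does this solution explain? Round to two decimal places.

Communalities: 0.7090, 0.2402, 0.6761, 0.8002; Σh² = 2.4255.
Total variance with 4 standardized items is 4, so the solution explains 2.4255/4 = 0.6064 = 60.64%.

60.64%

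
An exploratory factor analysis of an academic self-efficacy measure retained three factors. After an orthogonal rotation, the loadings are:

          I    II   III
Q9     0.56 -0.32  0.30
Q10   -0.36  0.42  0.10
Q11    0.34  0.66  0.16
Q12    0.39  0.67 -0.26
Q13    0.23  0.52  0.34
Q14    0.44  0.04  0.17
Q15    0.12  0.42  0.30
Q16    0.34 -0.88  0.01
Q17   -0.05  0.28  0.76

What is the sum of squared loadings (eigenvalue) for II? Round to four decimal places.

2.4645

SS loadings for II = (-0.32)² + 0.42² + 0.66² + 0.67² + 0.52² + 0.04² + 0.42² + (-0.88)² + 0.28² = 0.1024 + 0.1764 + 0.4356 + 0.4489 + 0.2704 + 0.0016 + 0.1764 + 0.7744 + 0.0784 = 2.4645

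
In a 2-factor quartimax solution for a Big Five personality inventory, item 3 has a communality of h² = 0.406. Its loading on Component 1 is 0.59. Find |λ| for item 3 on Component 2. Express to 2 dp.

0.24

Under orthogonal rotation h² = Σλ², so λ_Component 2² = h² − (0.3481) = 0.406 − 0.3481 = 0.0579.
|λ| = √0.0579 = 0.2406.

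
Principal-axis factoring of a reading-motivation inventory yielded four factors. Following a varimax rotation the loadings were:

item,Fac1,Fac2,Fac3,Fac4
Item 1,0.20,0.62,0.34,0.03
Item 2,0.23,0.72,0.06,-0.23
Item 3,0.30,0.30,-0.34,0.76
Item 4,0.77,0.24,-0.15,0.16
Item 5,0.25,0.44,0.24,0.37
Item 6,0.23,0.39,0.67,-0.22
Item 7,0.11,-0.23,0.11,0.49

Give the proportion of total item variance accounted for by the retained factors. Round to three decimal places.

Communalities: 0.5409, 0.6278, 0.8732, 0.6986, 0.4506, 0.7023, 0.3172; Σh² = 4.2106.
Total variance with 7 standardized items is 7, so the solution explains 4.2106/7 = 0.6015.

0.602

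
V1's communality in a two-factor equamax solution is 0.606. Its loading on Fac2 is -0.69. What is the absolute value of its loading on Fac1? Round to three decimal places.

0.360

Under orthogonal rotation h² = Σλ², so λ_Fac1² = h² − (0.4761) = 0.606 − 0.4761 = 0.1299.
|λ| = √0.1299 = 0.3604.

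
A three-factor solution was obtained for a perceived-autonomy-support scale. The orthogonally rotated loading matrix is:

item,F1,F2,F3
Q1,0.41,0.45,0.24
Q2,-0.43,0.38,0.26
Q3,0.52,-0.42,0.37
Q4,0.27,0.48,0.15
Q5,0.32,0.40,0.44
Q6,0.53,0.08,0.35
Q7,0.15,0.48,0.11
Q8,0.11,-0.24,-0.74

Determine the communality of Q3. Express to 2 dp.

h² = 0.52² + (-0.42)² + 0.37² = 0.2704 + 0.1764 + 0.1369 = 0.5837

0.58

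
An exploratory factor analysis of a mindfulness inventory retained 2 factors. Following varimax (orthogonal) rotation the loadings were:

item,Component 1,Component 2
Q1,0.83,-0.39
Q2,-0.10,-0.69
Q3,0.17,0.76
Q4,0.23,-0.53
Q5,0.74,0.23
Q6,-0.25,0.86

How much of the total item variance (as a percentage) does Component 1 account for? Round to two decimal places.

SS loadings for Component 1 = 0.83² + (-0.10)² + 0.17² + 0.23² + 0.74² + (-0.25)² = 1.3908
With 6 standardized items, total variance = 6. Proportion = 1.3908/6 = 0.2318 → 23.18%.

23.18%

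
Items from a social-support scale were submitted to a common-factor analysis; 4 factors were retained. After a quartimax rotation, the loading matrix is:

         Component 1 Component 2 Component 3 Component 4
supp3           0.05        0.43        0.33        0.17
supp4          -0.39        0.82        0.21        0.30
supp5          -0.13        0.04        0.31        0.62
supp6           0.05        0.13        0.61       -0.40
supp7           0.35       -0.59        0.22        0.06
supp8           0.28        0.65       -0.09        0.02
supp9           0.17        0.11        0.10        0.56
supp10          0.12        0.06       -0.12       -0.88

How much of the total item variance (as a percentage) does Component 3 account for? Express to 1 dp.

SS loadings for Component 3 = 0.33² + 0.21² + 0.31² + 0.61² + 0.22² + (-0.09)² + 0.10² + (-0.12)² = 0.7021
With 8 standardized items, total variance = 8. Proportion = 0.7021/8 = 0.0878 → 8.78%.

8.8%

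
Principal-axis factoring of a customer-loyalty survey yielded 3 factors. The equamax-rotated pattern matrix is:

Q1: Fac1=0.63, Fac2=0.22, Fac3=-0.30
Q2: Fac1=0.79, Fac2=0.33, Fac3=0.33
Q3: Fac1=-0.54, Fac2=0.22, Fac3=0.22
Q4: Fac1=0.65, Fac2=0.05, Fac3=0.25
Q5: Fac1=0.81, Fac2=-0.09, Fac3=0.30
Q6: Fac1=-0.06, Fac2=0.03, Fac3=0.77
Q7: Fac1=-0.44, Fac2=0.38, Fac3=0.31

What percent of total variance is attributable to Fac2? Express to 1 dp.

SS loadings for Fac2 = 0.22² + 0.33² + 0.22² + 0.05² + (-0.09)² + 0.03² + 0.38² = 0.3616
With 7 standardized items, total variance = 7. Proportion = 0.3616/7 = 0.0517 → 5.17%.

5.2%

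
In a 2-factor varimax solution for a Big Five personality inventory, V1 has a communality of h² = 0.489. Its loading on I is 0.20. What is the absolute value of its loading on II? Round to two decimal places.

Under orthogonal rotation h² = Σλ², so λ_II² = h² − (0.0400) = 0.489 − 0.0400 = 0.4490.
|λ| = √0.4490 = 0.6701.

0.67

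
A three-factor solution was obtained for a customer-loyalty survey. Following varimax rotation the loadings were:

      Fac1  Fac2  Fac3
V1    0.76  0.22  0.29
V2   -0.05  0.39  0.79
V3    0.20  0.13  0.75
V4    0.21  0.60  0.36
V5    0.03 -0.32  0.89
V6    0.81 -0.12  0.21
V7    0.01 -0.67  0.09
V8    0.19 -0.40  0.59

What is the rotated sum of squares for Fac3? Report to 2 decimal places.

SS loadings for Fac3 = 0.29² + 0.79² + 0.75² + 0.36² + 0.89² + 0.21² + 0.09² + 0.59² = 0.0841 + 0.6241 + 0.5625 + 0.1296 + 0.7921 + 0.0441 + 0.0081 + 0.3481 = 2.5927

2.59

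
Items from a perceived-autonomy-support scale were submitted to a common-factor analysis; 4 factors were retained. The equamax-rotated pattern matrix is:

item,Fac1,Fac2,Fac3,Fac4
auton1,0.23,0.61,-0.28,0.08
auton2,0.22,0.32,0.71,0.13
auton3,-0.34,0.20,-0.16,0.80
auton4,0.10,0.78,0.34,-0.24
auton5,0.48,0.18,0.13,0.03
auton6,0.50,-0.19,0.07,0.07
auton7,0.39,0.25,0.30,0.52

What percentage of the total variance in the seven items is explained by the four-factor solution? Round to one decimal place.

SS loadings by factor: 0.8594, 1.2539, 0.8355, 0.9971; total = 3.9459.
Total variance with 7 standardized items is 7, so the solution explains 3.9459/7 = 0.5637 = 56.37%.

56.4%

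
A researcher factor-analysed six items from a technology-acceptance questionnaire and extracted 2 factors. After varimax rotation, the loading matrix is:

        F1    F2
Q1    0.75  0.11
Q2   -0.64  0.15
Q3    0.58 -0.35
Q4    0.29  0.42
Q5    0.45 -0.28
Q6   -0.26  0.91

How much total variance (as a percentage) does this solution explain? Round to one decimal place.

Communalities: 0.5746, 0.4321, 0.4589, 0.2605, 0.2809, 0.8957; Σh² = 2.9027.
Total variance with 6 standardized items is 6, so the solution explains 2.9027/6 = 0.4838 = 48.38%.

48.4%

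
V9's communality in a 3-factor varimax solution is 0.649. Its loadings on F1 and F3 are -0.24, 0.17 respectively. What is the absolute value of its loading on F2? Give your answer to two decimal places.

Under orthogonal rotation h² = Σλ², so λ_F2² = h² − (0.0865) = 0.649 − 0.0865 = 0.5625.
|λ| = √0.5625 = 0.7500.

0.75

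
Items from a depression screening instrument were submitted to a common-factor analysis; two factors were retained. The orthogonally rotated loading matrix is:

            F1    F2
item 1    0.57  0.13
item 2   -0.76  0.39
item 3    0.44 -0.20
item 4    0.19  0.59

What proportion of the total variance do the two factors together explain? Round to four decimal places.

SS loadings by factor: 1.1322, 0.5571; total = 1.6893.
Total variance with 4 standardized items is 4, so the solution explains 1.6893/4 = 0.4223.

0.4223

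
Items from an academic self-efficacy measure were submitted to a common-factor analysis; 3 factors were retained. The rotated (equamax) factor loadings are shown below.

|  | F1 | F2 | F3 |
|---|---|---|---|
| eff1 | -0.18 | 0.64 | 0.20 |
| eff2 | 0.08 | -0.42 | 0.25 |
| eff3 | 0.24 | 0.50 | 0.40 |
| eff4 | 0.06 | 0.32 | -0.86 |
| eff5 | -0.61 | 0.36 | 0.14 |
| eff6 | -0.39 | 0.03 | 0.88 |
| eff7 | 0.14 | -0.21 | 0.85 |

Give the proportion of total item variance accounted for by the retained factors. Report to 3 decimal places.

Communalities: 0.4820, 0.2453, 0.4676, 0.8456, 0.5213, 0.9274, 0.7862; Σh² = 4.2754.
Total variance with 7 standardized items is 7, so the solution explains 4.2754/7 = 0.6108.

0.611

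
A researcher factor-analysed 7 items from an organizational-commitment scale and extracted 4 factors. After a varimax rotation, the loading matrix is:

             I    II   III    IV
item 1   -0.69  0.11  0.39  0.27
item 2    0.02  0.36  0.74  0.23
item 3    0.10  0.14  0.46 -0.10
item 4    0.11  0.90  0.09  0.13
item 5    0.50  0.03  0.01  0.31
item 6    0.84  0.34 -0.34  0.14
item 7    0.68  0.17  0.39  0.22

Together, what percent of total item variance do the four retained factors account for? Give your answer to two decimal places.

Communalities: 0.7132, 0.7305, 0.2512, 0.8471, 0.3471, 0.9564, 0.6918; Σh² = 4.5373.
Total variance with 7 standardized items is 7, so the solution explains 4.5373/7 = 0.6482 = 64.82%.

64.82%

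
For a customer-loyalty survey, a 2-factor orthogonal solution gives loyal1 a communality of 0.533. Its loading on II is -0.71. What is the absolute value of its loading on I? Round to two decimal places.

Under orthogonal rotation h² = Σλ², so λ_I² = h² − (0.5041) = 0.533 − 0.5041 = 0.0289.
|λ| = √0.0289 = 0.1700.

0.17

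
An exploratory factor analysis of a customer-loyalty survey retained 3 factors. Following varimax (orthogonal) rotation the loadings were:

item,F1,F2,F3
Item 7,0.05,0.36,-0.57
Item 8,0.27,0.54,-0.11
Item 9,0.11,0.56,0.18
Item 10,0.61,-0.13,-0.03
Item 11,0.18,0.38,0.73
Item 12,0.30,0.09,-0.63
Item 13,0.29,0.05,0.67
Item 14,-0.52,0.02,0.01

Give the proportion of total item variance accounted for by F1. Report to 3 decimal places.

0.117

SS loadings for F1 = 0.05² + 0.27² + 0.11² + 0.61² + 0.18² + 0.30² + 0.29² + (-0.52)² = 0.9365
Proportion of variance = 0.9365 / 8 = 0.1171.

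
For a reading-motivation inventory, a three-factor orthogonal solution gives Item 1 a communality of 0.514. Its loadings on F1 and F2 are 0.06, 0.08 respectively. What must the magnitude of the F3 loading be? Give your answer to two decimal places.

Under orthogonal rotation h² = Σλ², so λ_F3² = h² − (0.0100) = 0.514 − 0.0100 = 0.5040.
|λ| = √0.5040 = 0.7099.

0.71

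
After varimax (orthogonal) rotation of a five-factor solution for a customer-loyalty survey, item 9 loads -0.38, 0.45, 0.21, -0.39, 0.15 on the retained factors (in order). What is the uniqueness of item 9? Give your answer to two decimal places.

h² = (-0.38)² + 0.45² + 0.21² + (-0.39)² + 0.15² = 0.1444 + 0.2025 + 0.0441 + 0.1521 + 0.0225 = 0.5656
Uniqueness u² = 1 − h² = 1 − 0.5656 = 0.4344

0.43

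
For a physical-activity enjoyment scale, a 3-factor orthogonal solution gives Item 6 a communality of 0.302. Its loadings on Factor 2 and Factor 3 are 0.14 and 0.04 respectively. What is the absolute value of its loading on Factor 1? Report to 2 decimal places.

0.53

Under orthogonal rotation h² = Σλ², so λ_Factor 1² = h² − (0.0212) = 0.302 − 0.0212 = 0.2808.
|λ| = √0.2808 = 0.5299.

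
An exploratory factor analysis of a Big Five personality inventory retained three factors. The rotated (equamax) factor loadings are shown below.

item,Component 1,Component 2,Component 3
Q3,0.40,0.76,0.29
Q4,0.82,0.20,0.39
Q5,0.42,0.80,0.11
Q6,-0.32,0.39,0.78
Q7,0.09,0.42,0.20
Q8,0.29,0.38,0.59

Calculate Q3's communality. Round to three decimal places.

h² = 0.40² + 0.76² + 0.29² = 0.1600 + 0.5776 + 0.0841 = 0.8217

0.822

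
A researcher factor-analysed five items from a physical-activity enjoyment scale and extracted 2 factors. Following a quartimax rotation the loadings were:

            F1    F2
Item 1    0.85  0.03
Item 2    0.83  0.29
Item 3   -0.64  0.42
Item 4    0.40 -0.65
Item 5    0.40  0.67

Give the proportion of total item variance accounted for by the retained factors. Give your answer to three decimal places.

0.655

Communalities: 0.7234, 0.7730, 0.5860, 0.5825, 0.6089; Σh² = 3.2738.
Total variance with 5 standardized items is 5, so the solution explains 3.2738/5 = 0.6548.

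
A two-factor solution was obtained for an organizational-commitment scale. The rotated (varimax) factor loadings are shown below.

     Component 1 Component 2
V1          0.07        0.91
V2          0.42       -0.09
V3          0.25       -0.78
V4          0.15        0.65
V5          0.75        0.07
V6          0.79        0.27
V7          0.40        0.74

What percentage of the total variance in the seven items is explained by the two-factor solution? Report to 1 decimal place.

Communalities: 0.8330, 0.1845, 0.6709, 0.4450, 0.5674, 0.6970, 0.7076; Σh² = 4.1054.
Total variance with 7 standardized items is 7, so the solution explains 4.1054/7 = 0.5865 = 58.65%.

58.6%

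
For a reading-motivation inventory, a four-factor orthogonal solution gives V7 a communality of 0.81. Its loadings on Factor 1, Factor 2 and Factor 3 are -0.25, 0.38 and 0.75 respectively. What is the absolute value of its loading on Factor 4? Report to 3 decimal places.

0.201

Under orthogonal rotation h² = Σλ², so λ_Factor 4² = h² − (0.7694) = 0.81 − 0.7694 = 0.0406.
|λ| = √0.0406 = 0.2015.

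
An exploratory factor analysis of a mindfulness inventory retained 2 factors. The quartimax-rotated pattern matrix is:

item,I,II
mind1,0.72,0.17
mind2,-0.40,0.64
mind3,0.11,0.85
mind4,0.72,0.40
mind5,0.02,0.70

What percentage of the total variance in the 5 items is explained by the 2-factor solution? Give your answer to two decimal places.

60.41%

Communalities: 0.5473, 0.5696, 0.7346, 0.6784, 0.4904; Σh² = 3.0203.
Total variance with 5 standardized items is 5, so the solution explains 3.0203/5 = 0.6041 = 60.41%.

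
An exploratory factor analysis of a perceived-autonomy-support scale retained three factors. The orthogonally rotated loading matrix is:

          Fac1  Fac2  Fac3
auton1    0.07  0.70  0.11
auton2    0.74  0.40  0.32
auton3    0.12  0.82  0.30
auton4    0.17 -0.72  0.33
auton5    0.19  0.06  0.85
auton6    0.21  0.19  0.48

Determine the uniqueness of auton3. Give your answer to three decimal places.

h² = 0.12² + 0.82² + 0.30² = 0.0144 + 0.6724 + 0.0900 = 0.7768
Uniqueness u² = 1 − h² = 1 − 0.7768 = 0.2232

0.223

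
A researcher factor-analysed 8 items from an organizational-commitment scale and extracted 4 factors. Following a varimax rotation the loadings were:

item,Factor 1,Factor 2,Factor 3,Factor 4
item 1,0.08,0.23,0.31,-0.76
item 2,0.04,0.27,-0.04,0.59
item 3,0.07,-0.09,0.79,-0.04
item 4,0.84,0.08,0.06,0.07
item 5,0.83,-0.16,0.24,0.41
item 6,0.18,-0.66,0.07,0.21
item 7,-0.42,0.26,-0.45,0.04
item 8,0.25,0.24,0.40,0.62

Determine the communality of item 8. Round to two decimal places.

h² = 0.25² + 0.24² + 0.40² + 0.62² = 0.0625 + 0.0576 + 0.1600 + 0.3844 = 0.6645

0.66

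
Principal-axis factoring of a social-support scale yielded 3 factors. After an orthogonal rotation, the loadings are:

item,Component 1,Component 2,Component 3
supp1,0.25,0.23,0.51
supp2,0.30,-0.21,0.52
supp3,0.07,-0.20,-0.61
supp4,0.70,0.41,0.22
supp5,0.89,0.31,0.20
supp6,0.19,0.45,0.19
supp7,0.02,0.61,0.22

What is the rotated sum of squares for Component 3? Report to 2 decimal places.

SS loadings for Component 3 = 0.51² + 0.52² + (-0.61)² + 0.22² + 0.20² + 0.19² + 0.22² = 0.2601 + 0.2704 + 0.3721 + 0.0484 + 0.0400 + 0.0361 + 0.0484 = 1.0755

1.08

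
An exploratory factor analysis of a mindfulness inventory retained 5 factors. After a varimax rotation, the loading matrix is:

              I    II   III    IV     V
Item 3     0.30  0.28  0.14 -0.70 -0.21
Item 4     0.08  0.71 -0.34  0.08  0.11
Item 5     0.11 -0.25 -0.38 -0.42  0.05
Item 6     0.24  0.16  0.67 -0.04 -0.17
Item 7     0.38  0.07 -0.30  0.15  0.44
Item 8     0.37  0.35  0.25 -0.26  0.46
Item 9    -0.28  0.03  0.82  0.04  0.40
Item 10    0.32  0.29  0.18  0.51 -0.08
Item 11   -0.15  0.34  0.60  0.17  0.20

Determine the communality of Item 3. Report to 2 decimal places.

h² = 0.30² + 0.28² + 0.14² + (-0.70)² + (-0.21)² = 0.0900 + 0.0784 + 0.0196 + 0.4900 + 0.0441 = 0.7221

0.72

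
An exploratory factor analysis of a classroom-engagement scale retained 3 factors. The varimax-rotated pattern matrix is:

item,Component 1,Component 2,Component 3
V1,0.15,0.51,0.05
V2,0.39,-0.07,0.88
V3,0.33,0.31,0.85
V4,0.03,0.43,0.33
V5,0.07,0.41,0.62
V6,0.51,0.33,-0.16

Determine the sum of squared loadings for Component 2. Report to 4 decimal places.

SS loadings for Component 2 = 0.51² + (-0.07)² + 0.31² + 0.43² + 0.41² + 0.33² = 0.2601 + 0.0049 + 0.0961 + 0.1849 + 0.1681 + 0.1089 = 0.8230

0.8230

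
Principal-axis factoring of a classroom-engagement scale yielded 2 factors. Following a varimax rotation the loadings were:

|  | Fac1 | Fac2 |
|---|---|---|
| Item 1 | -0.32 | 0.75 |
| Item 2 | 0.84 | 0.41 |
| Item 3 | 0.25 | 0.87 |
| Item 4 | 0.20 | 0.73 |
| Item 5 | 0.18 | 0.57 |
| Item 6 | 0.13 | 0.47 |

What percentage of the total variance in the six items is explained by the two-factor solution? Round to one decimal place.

Communalities: 0.6649, 0.8737, 0.8194, 0.5729, 0.3573, 0.2378; Σh² = 3.5260.
Total variance with 6 standardized items is 6, so the solution explains 3.5260/6 = 0.5877 = 58.77%.

58.8%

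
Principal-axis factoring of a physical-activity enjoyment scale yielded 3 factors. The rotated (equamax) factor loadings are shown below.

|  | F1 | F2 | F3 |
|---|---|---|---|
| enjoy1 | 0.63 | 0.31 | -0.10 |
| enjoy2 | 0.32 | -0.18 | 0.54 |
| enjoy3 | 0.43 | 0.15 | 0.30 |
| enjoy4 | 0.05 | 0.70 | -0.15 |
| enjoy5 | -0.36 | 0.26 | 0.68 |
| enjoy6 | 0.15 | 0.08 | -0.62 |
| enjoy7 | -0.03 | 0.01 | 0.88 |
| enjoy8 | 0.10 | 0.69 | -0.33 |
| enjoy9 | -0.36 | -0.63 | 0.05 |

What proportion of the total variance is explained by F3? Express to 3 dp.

0.239

SS loadings for F3 = (-0.10)² + 0.54² + 0.30² + (-0.15)² + 0.68² + (-0.62)² + 0.88² + (-0.33)² + 0.05² = 2.1467
Proportion of variance = 2.1467 / 9 = 0.2385.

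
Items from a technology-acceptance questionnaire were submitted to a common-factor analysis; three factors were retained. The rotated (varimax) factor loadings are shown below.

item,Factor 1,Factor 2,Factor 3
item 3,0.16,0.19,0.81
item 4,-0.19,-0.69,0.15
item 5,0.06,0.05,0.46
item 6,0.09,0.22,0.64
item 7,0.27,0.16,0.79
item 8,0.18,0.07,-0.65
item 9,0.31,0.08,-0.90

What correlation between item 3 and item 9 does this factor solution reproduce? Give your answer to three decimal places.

r̂ = Σ λ_i·λ_j across factors = (0.16)(0.31) + (0.19)(0.08) + (0.81)(-0.90)
  = +0.0496 +0.0152 -0.7290 = -0.6642

-0.664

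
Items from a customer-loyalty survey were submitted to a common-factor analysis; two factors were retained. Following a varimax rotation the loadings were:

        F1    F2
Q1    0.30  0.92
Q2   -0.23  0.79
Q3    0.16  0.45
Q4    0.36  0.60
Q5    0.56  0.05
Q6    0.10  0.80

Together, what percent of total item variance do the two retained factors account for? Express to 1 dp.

55.0%

SS loadings by factor: 0.6217, 2.6755; total = 3.2972.
Total variance with 6 standardized items is 6, so the solution explains 3.2972/6 = 0.5495 = 54.95%.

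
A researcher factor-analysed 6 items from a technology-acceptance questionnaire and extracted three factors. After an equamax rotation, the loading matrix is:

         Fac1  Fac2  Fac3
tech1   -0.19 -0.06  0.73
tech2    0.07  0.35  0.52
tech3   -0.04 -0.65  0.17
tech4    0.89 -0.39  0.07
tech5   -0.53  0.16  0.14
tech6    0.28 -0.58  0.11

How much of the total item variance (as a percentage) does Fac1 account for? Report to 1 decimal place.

19.9%

SS loadings for Fac1 = (-0.19)² + 0.07² + (-0.04)² + 0.89² + (-0.53)² + 0.28² = 1.1940
With 6 standardized items, total variance = 6. Proportion = 1.1940/6 = 0.1990 → 19.90%.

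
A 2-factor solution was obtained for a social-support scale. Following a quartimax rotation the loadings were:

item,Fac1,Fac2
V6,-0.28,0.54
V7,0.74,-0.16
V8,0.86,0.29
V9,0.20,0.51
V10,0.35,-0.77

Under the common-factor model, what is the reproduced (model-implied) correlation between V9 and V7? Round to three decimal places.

0.066

r̂ = Σ λ_i·λ_j across factors = (0.20)(0.74) + (0.51)(-0.16)
  = +0.1480 -0.0816 = 0.0664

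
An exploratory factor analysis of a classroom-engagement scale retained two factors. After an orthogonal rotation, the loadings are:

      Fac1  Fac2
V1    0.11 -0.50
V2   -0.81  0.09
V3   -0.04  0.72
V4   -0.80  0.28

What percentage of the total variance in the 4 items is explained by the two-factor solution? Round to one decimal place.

SS loadings by factor: 1.3098, 0.8549; total = 2.1647.
Total variance with 4 standardized items is 4, so the solution explains 2.1647/4 = 0.5412 = 54.12%.

54.1%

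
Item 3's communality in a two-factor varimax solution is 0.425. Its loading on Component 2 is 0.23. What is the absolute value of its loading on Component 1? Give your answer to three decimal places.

0.610

Under orthogonal rotation h² = Σλ², so λ_Component 1² = h² − (0.0529) = 0.425 − 0.0529 = 0.3721.
|λ| = √0.3721 = 0.6100.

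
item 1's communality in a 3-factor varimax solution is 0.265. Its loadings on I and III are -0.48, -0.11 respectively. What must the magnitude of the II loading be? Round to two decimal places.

Under orthogonal rotation h² = Σλ², so λ_II² = h² − (0.2425) = 0.265 − 0.2425 = 0.0225.
|λ| = √0.0225 = 0.1500.

0.15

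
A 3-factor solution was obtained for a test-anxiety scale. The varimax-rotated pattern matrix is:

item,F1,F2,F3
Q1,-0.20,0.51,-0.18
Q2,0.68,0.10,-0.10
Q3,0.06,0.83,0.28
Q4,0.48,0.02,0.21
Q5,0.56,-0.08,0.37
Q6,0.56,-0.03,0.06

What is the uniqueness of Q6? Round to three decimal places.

0.682

h² = 0.56² + (-0.03)² + 0.06² = 0.3136 + 0.0009 + 0.0036 = 0.3181
Uniqueness u² = 1 − h² = 1 − 0.3181 = 0.6819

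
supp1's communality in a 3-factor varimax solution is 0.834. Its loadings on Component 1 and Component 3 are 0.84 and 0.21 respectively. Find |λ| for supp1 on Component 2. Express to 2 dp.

0.29

Under orthogonal rotation h² = Σλ², so λ_Component 2² = h² − (0.7497) = 0.834 − 0.7497 = 0.0843.
|λ| = √0.0843 = 0.2903.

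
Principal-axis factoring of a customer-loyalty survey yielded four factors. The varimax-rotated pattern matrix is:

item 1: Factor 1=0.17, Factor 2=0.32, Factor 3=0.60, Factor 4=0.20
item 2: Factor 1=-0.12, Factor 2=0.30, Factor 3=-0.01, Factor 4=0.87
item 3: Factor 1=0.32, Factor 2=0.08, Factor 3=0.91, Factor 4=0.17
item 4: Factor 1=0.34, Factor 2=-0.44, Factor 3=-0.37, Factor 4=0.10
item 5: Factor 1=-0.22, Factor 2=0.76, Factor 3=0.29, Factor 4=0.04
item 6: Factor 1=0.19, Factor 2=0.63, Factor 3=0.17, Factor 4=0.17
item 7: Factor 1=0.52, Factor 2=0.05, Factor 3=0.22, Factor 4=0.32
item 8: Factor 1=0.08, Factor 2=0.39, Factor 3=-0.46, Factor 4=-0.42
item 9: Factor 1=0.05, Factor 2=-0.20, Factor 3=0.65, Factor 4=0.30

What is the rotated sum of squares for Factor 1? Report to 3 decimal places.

SS loadings for Factor 1 = 0.17² + (-0.12)² + 0.32² + 0.34² + (-0.22)² + 0.19² + 0.52² + 0.08² + 0.05² = 0.0289 + 0.0144 + 0.1024 + 0.1156 + 0.0484 + 0.0361 + 0.2704 + 0.0064 + 0.0025 = 0.6251

0.625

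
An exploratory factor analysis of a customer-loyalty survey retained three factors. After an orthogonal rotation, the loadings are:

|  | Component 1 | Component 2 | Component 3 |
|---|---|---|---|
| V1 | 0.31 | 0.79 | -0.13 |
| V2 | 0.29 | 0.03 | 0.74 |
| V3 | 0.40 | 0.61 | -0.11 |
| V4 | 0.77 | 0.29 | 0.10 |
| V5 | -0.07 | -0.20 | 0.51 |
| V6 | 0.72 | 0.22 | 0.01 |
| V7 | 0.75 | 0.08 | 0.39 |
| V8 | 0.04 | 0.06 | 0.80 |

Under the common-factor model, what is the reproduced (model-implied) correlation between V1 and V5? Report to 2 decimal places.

-0.25

r̂ = Σ λ_i·λ_j across factors = (0.31)(-0.07) + (0.79)(-0.20) + (-0.13)(0.51)
  = -0.0217 -0.1580 -0.0663 = -0.2460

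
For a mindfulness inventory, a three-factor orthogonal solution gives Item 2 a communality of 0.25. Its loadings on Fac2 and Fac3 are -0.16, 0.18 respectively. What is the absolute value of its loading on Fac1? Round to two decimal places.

Under orthogonal rotation h² = Σλ², so λ_Fac1² = h² − (0.0580) = 0.25 − 0.0580 = 0.1920.
|λ| = √0.1920 = 0.4382.

0.44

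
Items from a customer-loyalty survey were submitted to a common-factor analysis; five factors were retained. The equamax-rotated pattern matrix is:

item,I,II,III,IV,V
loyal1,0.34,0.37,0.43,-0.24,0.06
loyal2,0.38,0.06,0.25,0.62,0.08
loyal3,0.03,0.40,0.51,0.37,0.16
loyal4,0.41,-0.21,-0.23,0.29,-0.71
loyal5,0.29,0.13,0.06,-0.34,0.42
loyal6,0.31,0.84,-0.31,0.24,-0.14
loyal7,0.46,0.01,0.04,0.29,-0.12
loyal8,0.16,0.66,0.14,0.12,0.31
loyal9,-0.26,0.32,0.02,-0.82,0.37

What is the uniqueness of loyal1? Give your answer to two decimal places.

h² = 0.34² + 0.37² + 0.43² + (-0.24)² + 0.06² = 0.1156 + 0.1369 + 0.1849 + 0.0576 + 0.0036 = 0.4986
Uniqueness u² = 1 − h² = 1 − 0.4986 = 0.5014

0.50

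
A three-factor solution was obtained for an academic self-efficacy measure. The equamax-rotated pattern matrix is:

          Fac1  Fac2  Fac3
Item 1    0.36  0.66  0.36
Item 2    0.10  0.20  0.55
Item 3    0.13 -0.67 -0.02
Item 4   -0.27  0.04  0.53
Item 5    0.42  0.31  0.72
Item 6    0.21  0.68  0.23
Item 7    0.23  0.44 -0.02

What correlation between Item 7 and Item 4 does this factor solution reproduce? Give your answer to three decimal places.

r̂ = Σ λ_i·λ_j across factors = (0.23)(-0.27) + (0.44)(0.04) + (-0.02)(0.53)
  = -0.0621 +0.0176 -0.0106 = -0.0551

-0.055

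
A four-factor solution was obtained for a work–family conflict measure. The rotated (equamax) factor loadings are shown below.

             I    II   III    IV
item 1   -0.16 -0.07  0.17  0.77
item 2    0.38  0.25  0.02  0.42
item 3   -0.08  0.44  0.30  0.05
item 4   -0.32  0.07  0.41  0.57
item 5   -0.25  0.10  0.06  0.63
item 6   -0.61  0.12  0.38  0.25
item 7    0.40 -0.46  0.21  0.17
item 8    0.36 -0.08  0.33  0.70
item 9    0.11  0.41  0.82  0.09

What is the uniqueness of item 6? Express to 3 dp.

0.407

h² = (-0.61)² + 0.12² + 0.38² + 0.25² = 0.3721 + 0.0144 + 0.1444 + 0.0625 = 0.5934
Uniqueness u² = 1 − h² = 1 − 0.5934 = 0.4066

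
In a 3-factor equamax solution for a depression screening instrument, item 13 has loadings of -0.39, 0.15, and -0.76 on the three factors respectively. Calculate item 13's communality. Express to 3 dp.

0.752

h² = (-0.39)² + 0.15² + (-0.76)² = 0.1521 + 0.0225 + 0.5776 = 0.7522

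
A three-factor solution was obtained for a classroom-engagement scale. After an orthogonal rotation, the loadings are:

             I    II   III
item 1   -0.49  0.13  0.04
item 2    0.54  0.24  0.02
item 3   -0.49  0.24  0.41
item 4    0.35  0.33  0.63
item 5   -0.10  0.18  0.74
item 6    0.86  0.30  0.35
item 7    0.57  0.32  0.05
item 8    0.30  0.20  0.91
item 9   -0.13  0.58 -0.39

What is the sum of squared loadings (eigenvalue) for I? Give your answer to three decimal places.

SS loadings for I = (-0.49)² + 0.54² + (-0.49)² + 0.35² + (-0.10)² + 0.86² + 0.57² + 0.30² + (-0.13)² = 0.2401 + 0.2916 + 0.2401 + 0.1225 + 0.0100 + 0.7396 + 0.3249 + 0.0900 + 0.0169 = 2.0757

2.076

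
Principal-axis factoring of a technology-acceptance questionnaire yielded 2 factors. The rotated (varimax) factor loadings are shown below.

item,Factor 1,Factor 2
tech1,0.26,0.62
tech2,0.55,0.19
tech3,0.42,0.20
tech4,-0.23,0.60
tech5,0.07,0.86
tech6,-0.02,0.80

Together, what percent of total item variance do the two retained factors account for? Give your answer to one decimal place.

46.7%

SS loadings by factor: 0.6047, 2.2001; total = 2.8048.
Total variance with 6 standardized items is 6, so the solution explains 2.8048/6 = 0.4675 = 46.75%.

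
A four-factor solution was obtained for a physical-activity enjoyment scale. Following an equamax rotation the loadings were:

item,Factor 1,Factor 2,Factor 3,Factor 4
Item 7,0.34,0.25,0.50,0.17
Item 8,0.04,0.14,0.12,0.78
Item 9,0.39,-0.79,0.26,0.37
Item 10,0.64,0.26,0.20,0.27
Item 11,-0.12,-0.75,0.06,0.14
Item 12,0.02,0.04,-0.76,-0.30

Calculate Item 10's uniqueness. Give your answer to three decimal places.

0.410

h² = 0.64² + 0.26² + 0.20² + 0.27² = 0.4096 + 0.0676 + 0.0400 + 0.0729 = 0.5901
Uniqueness u² = 1 − h² = 1 − 0.5901 = 0.4099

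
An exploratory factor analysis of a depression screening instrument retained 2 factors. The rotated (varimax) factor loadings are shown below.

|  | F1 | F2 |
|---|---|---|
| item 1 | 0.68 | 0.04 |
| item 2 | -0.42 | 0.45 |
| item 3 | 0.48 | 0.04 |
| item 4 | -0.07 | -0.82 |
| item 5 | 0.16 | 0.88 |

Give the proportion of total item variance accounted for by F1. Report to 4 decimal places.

SS loadings for F1 = 0.68² + (-0.42)² + 0.48² + (-0.07)² + 0.16² = 0.8997
Proportion of variance = 0.8997 / 5 = 0.1799.

0.1799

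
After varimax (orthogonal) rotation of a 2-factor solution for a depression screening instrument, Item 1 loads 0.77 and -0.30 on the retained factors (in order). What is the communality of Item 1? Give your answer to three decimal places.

h² = 0.77² + (-0.30)² = 0.5929 + 0.0900 = 0.6829

0.683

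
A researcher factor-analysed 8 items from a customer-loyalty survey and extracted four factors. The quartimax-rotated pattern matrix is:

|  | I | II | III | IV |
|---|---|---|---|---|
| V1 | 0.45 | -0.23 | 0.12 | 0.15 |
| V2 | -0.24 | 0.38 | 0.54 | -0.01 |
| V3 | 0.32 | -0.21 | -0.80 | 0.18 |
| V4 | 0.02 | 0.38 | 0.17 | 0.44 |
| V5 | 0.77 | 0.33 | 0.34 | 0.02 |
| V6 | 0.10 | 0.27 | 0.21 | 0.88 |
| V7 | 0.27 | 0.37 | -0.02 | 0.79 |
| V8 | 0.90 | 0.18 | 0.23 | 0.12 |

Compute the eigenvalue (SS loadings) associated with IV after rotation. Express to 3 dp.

1.662

SS loadings for IV = 0.15² + (-0.01)² + 0.18² + 0.44² + 0.02² + 0.88² + 0.79² + 0.12² = 0.0225 + 0.0001 + 0.0324 + 0.1936 + 0.0004 + 0.7744 + 0.6241 + 0.0144 = 1.6619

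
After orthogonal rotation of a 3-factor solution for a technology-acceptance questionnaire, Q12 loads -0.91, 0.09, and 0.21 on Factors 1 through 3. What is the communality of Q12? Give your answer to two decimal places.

h² = (-0.91)² + 0.09² + 0.21² = 0.8281 + 0.0081 + 0.0441 = 0.8803

0.88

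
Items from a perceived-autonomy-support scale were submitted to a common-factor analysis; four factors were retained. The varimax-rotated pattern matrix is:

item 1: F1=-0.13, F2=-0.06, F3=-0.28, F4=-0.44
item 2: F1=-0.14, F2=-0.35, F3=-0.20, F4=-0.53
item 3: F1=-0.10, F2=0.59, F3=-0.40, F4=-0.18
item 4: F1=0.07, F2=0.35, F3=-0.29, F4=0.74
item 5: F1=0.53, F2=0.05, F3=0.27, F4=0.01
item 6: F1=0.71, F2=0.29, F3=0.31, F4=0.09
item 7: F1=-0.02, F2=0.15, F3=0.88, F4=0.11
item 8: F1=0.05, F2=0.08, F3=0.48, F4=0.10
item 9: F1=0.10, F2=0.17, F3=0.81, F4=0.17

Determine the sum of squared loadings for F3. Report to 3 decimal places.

SS loadings for F3 = (-0.28)² + (-0.20)² + (-0.40)² + (-0.29)² + 0.27² + 0.31² + 0.88² + 0.48² + 0.81² = 0.0784 + 0.0400 + 0.1600 + 0.0841 + 0.0729 + 0.0961 + 0.7744 + 0.2304 + 0.6561 = 2.1924

2.192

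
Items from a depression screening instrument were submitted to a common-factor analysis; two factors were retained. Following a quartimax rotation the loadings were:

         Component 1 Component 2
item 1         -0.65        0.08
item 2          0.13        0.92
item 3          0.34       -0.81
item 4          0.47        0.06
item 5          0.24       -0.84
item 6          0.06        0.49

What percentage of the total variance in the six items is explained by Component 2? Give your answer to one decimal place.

41.0%

SS loadings for Component 2 = 0.08² + 0.92² + (-0.81)² + 0.06² + (-0.84)² + 0.49² = 2.4582
With 6 standardized items, total variance = 6. Proportion = 2.4582/6 = 0.4097 → 40.97%.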